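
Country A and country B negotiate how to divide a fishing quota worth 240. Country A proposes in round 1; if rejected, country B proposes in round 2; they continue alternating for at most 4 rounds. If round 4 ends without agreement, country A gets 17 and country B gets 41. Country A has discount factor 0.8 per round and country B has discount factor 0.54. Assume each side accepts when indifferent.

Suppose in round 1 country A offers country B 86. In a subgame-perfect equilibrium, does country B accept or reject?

Round 4 (country B proposes): country A gets 17 if talks fail, so country B offers 17 and keeps 223.
Round 3 (country A proposes): country B can get 223 next round, worth 0.54 × 223 = 120.42 now; country A offers that and keeps 119.58.
Round 2 (country B proposes): country A can get 119.58 next round, worth 0.8 × 119.58 = 95.664 now; country B offers that and keeps 144.336.
So by rejecting in round 1, country B gets 144.336 next round, worth 0.54 × 144.336 = 77.94144 now.
Offer 86 ≥ 77.94144, so country B accepts.

Accept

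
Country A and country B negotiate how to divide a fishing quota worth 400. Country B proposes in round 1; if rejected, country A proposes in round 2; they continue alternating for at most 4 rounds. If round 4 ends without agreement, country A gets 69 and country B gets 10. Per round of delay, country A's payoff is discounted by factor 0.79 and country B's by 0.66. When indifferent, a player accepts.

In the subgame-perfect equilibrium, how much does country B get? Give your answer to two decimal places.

131.92

Round 4 (country A proposes): country B gets 10 if talks fail, so country A offers 10 and keeps 390.
Round 3 (country B proposes): country A can get 390 next round, worth 0.79 × 390 = 308.1 now. Country B offers 308.1 and keeps 400 − 308.1 = 91.9.
Round 2 (country A proposes): country B can get 91.9 next round, worth 0.66 × 91.9 = 60.654 now, so country A offers 60.654, keeping 339.346.
Round 1 (country B proposes): country A can get 339.346 next round, worth 0.79 × 339.346 = 268.08334 now, so country B offers 268.08334, keeping 131.91666.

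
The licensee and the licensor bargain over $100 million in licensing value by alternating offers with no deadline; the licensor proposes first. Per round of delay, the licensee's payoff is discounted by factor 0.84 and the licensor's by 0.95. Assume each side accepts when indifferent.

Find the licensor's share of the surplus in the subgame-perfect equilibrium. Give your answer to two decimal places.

Let x be the licensor's share when the licensor proposes and y be the licensee's share when the licensee proposes.
The licensee accepts iff offered ≥ 0.84·y, so x = 100 − 0.84y. Symmetrically y = 100 − 0.95x.
Substituting: x = 100 − 0.84(100 − 0.95x), giving x(1 − 0.95·0.84) = 100(1 − 0.84).
So x = 100 × 0.16 / 0.202 ≈ 79.2079, and the licensee receives 100 − x ≈ 20.7921.

79.21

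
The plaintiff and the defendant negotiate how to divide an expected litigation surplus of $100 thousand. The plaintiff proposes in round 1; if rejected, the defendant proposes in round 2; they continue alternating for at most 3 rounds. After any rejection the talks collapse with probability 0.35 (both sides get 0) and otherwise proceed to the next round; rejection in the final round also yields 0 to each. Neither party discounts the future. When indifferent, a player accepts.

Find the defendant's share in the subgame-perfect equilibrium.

22.75

Round 3 (the plaintiff proposes): the defendant will accept anything ≥ 0, so the plaintiff offers 0 and keeps 100.
Round 2 (the defendant proposes): rejecting gives the plaintiff an expected 0.65 × 100 = 65. The defendant offers 65 and keeps 100 − 65 = 35.
Round 1 (the plaintiff proposes): rejecting gives the defendant an expected 0.65 × 35 = 22.75; the plaintiff offers that and keeps 77.25.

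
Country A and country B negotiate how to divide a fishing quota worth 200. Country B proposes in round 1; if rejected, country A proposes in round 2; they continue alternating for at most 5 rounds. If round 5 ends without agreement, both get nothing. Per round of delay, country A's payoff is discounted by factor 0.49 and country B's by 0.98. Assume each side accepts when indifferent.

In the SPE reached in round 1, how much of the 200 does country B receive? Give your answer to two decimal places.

Round 5 (country B proposes): country A will accept anything ≥ 0, so country B offers 0 and keeps 200.
Round 4 (country A proposes): country B can get 200 next round, worth 0.98 × 200 = 196 now, so country A offers 196, keeping 4.
Round 3 (country B proposes): country A can get 4 next round, worth 0.49 × 4 = 1.96 now, so country B offers 1.96, keeping 198.04.
Round 2 (country A proposes): country B can get 198.04 next round, worth 0.98 × 198.04 = 194.0792 now; country A offers that and keeps 5.9208.
Round 1 (country B proposes): country A can get 5.9208 next round, worth 0.49 × 5.9208 = 2.901192 now; country B offers that and keeps 197.098808.

197.10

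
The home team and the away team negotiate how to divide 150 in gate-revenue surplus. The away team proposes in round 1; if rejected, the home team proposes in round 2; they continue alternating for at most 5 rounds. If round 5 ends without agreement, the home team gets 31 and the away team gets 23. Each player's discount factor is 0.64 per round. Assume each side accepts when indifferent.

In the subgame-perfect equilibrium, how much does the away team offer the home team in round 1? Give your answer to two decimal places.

53.92

Round 5 (the away team proposes): the home team gets 31 if talks fail, so the away team offers 31 and keeps 119.
Round 4 (the home team proposes): the away team can get 119 next round, worth 0.64 × 119 = 76.16 now. The home team offers 76.16 and keeps 150 − 76.16 = 73.84.
Round 3 (the away team proposes): the home team can get 73.84 next round, worth 0.64 × 73.84 = 47.2576 now. The away team offers 47.2576 and keeps 150 − 47.2576 = 102.7424.
Round 2 (the home team proposes): the away team can get 102.7424 next round, worth 0.64 × 102.7424 = 65.755136 now. The home team offers 65.755136 and keeps 150 − 65.755136 = 84.244864.
Round 1 (the away team proposes): the home team can get 84.244864 next round, worth 0.64 × 84.244864 = 53.91671296 now; the away team offers that and keeps 96.08328704.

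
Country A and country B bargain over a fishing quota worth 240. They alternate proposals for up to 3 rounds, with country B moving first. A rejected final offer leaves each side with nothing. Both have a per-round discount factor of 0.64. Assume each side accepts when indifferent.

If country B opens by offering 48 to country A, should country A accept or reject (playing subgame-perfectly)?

Reject

Round 3 (country B proposes): country A will accept anything ≥ 0, so country B offers 0 and keeps 240.
Round 2 (country A proposes): country B can get 240 next round, worth 0.64 × 240 = 153.6 now. Country A offers 153.6 and keeps 240 − 153.6 = 86.4.
So by rejecting in round 1, country A gets 86.4 next round, worth 0.64 × 86.4 = 55.296 now.
Offer 48 < 55.296, so country A rejects.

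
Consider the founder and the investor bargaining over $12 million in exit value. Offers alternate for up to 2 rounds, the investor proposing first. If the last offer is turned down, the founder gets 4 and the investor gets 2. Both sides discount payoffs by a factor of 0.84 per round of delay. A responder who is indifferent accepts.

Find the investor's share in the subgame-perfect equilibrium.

3.6

By backward induction:
Round 2 (the founder proposes): the investor gets 2 if talks fail, so the founder offers 2 and keeps 10.
Round 1 (the investor proposes): the founder can get 10 next round, worth 0.84 × 10 = 8.4 now; the investor offers that and keeps 3.6.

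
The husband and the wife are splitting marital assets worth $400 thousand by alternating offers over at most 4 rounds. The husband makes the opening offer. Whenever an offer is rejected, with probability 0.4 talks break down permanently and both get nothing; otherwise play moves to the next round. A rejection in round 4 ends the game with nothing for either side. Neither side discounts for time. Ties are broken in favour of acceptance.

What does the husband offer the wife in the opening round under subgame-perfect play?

182.4

By backward induction:
Round 4 (the wife proposes): rejection yields 0 for the husband; the wife offers 0 and keeps 400.
Round 3 (the husband proposes): rejecting gives the wife an expected 0.6 × 400 = 240. The husband offers 240 and keeps 400 − 240 = 160.
Round 2 (the wife proposes): rejecting gives the husband an expected 0.6 × 160 = 96. The wife offers 96 and keeps 400 − 96 = 304.
Round 1 (the husband proposes): rejecting gives the wife an expected 0.6 × 304 = 182.4, so the husband offers 182.4, keeping 217.6.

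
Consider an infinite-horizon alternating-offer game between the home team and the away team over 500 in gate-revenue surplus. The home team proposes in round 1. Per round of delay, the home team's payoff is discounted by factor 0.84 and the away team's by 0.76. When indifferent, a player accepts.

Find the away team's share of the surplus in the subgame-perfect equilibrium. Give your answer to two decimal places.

Let x be the home team's share when the home team proposes and y be the away team's share when the away team proposes.
The away team accepts iff offered ≥ 0.76·y, so x = 500 − 0.76y. Symmetrically y = 500 − 0.84x.
Substituting: x = 500 − 0.76(500 − 0.84x), giving x(1 − 0.84·0.76) = 500(1 − 0.76).
So x = 500 × 0.24 / 0.3616 ≈ 331.8584, and the away team receives 500 − x ≈ 168.1416.

168.14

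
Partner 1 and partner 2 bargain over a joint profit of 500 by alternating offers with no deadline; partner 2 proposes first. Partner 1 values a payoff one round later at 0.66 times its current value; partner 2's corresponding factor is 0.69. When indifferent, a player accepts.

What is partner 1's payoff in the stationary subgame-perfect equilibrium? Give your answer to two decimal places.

187.84

Let x be partner 2's share when partner 2 proposes and y be partner 1's share when partner 1 proposes.
Partner 1 accepts iff offered ≥ 0.66·y, so x = 500 − 0.66y. Symmetrically y = 500 − 0.69x.
Substituting: x = 500 − 0.66(500 − 0.69x), giving x(1 − 0.69·0.66) = 500(1 − 0.66).
So x = 500 × 0.34 / 0.5446 ≈ 312.1557, and partner 1 receives 500 − x ≈ 187.8443.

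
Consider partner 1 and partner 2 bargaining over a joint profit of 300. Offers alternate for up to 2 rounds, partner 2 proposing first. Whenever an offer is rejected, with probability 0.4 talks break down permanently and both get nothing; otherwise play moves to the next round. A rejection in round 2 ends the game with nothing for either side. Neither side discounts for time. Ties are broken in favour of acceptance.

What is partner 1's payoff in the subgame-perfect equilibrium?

180

By backward induction:
Round 2 (partner 1 proposes): partner 2 will accept anything ≥ 0, so partner 1 offers 0 and keeps 300.
Round 1 (partner 2 proposes): rejecting gives partner 1 an expected 0.6 × 300 = 180, so partner 2 offers 180, keeping 120.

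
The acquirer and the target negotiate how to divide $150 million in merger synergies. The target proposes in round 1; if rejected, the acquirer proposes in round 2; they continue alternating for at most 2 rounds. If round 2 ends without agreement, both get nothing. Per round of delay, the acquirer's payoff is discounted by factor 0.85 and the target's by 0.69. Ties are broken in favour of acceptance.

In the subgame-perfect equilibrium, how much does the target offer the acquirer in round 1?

127.5

Round 2 (the acquirer proposes): rejection yields 0 for the target; the acquirer offers 0 and keeps 150.
Round 1 (the target proposes): the acquirer can get 150 next round, worth 0.85 × 150 = 127.5 now. The target offers 127.5 and keeps 150 − 127.5 = 22.5.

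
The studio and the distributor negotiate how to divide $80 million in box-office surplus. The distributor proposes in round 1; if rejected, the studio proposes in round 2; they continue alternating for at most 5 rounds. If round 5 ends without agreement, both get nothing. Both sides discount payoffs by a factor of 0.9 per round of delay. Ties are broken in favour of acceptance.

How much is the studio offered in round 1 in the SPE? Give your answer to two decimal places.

13.03

Solve by backward induction from round 5.
Round 5 (the distributor proposes): rejection yields 0 for the studio; the distributor offers 0 and keeps 80.
Round 4 (the studio proposes): the distributor can get 80 next round, worth 0.9 × 80 = 72 now. The studio offers 72 and keeps 80 − 72 = 8.
Round 3 (the distributor proposes): the studio can get 8 next round, worth 0.9 × 8 = 7.2 now. The distributor offers 7.2 and keeps 80 − 7.2 = 72.8.
Round 2 (the studio proposes): the distributor can get 72.8 next round, worth 0.9 × 72.8 = 65.52 now; the studio offers that and keeps 14.48.
Round 1 (the distributor proposes): the studio can get 14.48 next round, worth 0.9 × 14.48 = 13.032 now; the distributor offers that and keeps 66.968.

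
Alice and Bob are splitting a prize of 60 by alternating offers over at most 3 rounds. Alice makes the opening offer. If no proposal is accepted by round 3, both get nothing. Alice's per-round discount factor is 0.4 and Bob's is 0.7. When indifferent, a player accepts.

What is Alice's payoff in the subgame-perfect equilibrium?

Round 3 (Alice proposes): rejection yields 0 for Bob; Alice offers 0 and keeps 60.
Round 2 (Bob proposes): Alice can get 60 next round, worth 0.4 × 60 = 24 now; Bob offers that and keeps 36.
Round 1 (Alice proposes): Bob can get 36 next round, worth 0.7 × 36 = 25.2 now; Alice offers that and keeps 34.8.

34.8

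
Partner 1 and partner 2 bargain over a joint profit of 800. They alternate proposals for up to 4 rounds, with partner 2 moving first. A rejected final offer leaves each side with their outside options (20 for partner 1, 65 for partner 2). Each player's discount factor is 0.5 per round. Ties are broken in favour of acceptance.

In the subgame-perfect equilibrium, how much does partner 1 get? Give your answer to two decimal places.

291.88

Round 4 (partner 1 proposes): partner 2 gets 65 if talks fail, so partner 1 offers 65 and keeps 735.
Round 3 (partner 2 proposes): partner 1 can get 735 next round, worth 0.5 × 735 = 367.5 now, so partner 2 offers 367.5, keeping 432.5.
Round 2 (partner 1 proposes): partner 2 can get 432.5 next round, worth 0.5 × 432.5 = 216.25 now; partner 1 offers that and keeps 583.75.
Round 1 (partner 2 proposes): partner 1 can get 583.75 next round, worth 0.5 × 583.75 = 291.875 now, so partner 2 offers 291.875, keeping 508.125.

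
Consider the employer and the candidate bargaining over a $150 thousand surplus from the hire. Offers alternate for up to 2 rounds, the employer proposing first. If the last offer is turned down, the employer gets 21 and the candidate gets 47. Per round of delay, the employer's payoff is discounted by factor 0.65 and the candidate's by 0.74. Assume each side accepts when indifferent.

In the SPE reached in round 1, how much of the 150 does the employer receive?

54.54

Round 2 (the candidate proposes): the employer gets 21 if talks fail, so the candidate offers 21 and keeps 129.
Round 1 (the employer proposes): the candidate can get 129 next round, worth 0.74 × 129 = 95.46 now. The employer offers 95.46 and keeps 150 − 95.46 = 54.54.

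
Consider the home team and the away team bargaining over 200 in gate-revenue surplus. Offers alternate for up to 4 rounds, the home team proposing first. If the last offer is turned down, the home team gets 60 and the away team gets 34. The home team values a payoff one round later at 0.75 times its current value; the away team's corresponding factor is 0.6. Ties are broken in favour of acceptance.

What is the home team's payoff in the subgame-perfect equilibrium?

132.2

Solve by backward induction from round 4.
Round 4 (the away team proposes): the home team gets 60 if talks fail, so the away team offers 60 and keeps 140.
Round 3 (the home team proposes): the away team can get 140 next round, worth 0.6 × 140 = 84 now, so the home team offers 84, keeping 116.
Round 2 (the away team proposes): the home team can get 116 next round, worth 0.75 × 116 = 87 now. The away team offers 87 and keeps 200 − 87 = 113.
Round 1 (the home team proposes): the away team can get 113 next round, worth 0.6 × 113 = 67.8 now, so the home team offers 67.8, keeping 132.2.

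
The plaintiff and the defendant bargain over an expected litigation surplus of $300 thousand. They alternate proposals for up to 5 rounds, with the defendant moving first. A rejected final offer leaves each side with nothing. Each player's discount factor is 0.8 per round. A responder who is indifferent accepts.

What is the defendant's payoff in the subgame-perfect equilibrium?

Round 5 (the defendant proposes): rejection yields 0 for the plaintiff; the defendant offers 0 and keeps 300.
Round 4 (the plaintiff proposes): the defendant can get 300 next round, worth 0.8 × 300 = 240 now. The plaintiff offers 240 and keeps 300 − 240 = 60.
Round 3 (the defendant proposes): the plaintiff can get 60 next round, worth 0.8 × 60 = 48 now; the defendant offers that and keeps 252.
Round 2 (the plaintiff proposes): the defendant can get 252 next round, worth 0.8 × 252 = 201.6 now. The plaintiff offers 201.6 and keeps 300 − 201.6 = 98.4.
Round 1 (the defendant proposes): the plaintiff can get 98.4 next round, worth 0.8 × 98.4 = 78.72 now; the defendant offers that and keeps 221.28.

221.28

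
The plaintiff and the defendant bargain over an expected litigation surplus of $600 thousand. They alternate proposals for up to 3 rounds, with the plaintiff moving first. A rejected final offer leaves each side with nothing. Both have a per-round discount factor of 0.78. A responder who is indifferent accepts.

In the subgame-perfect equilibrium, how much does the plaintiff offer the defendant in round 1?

Round 3 (the plaintiff proposes): rejection yields 0 for the defendant; the plaintiff offers 0 and keeps 600.
Round 2 (the defendant proposes): the plaintiff can get 600 next round, worth 0.78 × 600 = 468 now, so the defendant offers 468, keeping 132.
Round 1 (the plaintiff proposes): the defendant can get 132 next round, worth 0.78 × 132 = 102.96 now, so the plaintiff offers 102.96, keeping 497.04.

102.96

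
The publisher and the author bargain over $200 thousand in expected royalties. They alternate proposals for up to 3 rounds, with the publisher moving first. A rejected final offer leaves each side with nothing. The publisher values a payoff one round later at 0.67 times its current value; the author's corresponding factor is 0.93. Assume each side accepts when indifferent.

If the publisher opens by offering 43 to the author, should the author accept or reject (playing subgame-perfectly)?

Reject

Work out the author's continuation value if the offer is rejected.
Round 3 (the publisher proposes): rejection yields 0 for the author; the publisher offers 0 and keeps 200.
Round 2 (the author proposes): the publisher can get 200 next round, worth 0.67 × 200 = 134 now; the author offers that and keeps 66.
So by rejecting in round 1, the author gets 66 next round, worth 0.93 × 66 = 61.38 now.
Offer 43 < 61.38, so the author rejects.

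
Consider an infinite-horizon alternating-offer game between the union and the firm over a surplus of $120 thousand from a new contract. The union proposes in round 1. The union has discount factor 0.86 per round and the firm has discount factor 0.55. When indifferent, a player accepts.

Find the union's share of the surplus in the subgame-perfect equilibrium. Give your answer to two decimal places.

In a stationary SPE each proposer offers the other exactly their discounted continuation value.
If the union keeps x when proposing and the firm keeps y when proposing, then x = 120 − 0.55y and y = 120 − 0.86x.
Solving: x = 120(1 − 0.55) / (1 − 0.86·0.55) = 54 / 0.527 ≈ 102.4668.
The firm gets 120 − 102.4668 ≈ 17.5332.

102.47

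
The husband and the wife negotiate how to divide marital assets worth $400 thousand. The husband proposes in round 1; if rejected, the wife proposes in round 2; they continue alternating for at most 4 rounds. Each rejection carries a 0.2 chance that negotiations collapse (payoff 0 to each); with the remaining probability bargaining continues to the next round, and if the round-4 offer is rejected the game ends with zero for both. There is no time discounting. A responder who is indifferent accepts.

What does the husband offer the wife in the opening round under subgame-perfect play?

268.8

By backward induction:
Round 4 (the wife proposes): the husband will accept anything ≥ 0, so the wife offers 0 and keeps 400.
Round 3 (the husband proposes): rejecting gives the wife an expected 0.8 × 400 = 320. The husband offers 320 and keeps 400 − 320 = 80.
Round 2 (the wife proposes): rejecting gives the husband an expected 0.8 × 80 = 64. The wife offers 64 and keeps 400 − 64 = 336.
Round 1 (the husband proposes): rejecting gives the wife an expected 0.8 × 336 = 268.8. The husband offers 268.8 and keeps 400 − 268.8 = 131.2.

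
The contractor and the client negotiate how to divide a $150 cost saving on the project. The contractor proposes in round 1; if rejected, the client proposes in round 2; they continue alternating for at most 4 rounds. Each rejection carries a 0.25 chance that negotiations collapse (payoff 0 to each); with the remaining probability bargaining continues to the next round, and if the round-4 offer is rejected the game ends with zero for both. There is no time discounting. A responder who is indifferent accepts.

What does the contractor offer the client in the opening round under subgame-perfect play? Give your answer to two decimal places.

91.41

Round 4 (the client proposes): the contractor will accept anything ≥ 0, so the client offers 0 and keeps 150.
Round 3 (the contractor proposes): rejecting gives the client an expected 0.75 × 150 = 112.5; the contractor offers that and keeps 37.5.
Round 2 (the client proposes): rejecting gives the contractor an expected 0.75 × 37.5 = 28.125, so the client offers 28.125, keeping 121.875.
Round 1 (the contractor proposes): rejecting gives the client an expected 0.75 × 121.875 = 91.40625, so the contractor offers 91.40625, keeping 58.59375.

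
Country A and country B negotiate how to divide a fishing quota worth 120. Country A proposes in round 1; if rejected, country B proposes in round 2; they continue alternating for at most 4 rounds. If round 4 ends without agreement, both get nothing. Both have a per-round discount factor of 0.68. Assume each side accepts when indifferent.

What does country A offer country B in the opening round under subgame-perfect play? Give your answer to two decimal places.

Round 4 (country B proposes): country A will accept anything ≥ 0, so country B offers 0 and keeps 120.
Round 3 (country A proposes): country B can get 120 next round, worth 0.68 × 120 = 81.6 now. Country A offers 81.6 and keeps 120 − 81.6 = 38.4.
Round 2 (country B proposes): country A can get 38.4 next round, worth 0.68 × 38.4 = 26.112 now, so country B offers 26.112, keeping 93.888.
Round 1 (country A proposes): country B can get 93.888 next round, worth 0.68 × 93.888 = 63.84384 now, so country A offers 63.84384, keeping 56.15616.

63.84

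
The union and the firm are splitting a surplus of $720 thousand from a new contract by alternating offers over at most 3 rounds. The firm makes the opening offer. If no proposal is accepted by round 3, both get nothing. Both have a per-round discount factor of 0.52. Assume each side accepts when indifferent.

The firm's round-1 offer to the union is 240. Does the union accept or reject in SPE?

Accept

Work out the union's continuation value if the offer is rejected.
Round 3 (the firm proposes): the union will accept anything ≥ 0, so the firm offers 0 and keeps 720.
Round 2 (the union proposes): the firm can get 720 next round, worth 0.52 × 720 = 374.4 now; the union offers that and keeps 345.6.
So by rejecting in round 1, the union gets 345.6 next round, worth 0.52 × 345.6 = 179.712 now.
Offer 240 ≥ 179.712, so the union accepts.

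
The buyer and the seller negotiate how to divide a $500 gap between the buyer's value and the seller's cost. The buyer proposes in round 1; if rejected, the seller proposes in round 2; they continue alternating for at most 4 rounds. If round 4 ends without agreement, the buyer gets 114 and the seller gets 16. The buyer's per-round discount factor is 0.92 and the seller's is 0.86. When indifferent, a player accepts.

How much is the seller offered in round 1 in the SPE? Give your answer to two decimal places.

297.05

Round 4 (the seller proposes): the buyer gets 114 if talks fail, so the seller offers 114 and keeps 386.
Round 3 (the buyer proposes): the seller can get 386 next round, worth 0.86 × 386 = 331.96 now; the buyer offers that and keeps 168.04.
Round 2 (the seller proposes): the buyer can get 168.04 next round, worth 0.92 × 168.04 = 154.5968 now; the seller offers that and keeps 345.4032.
Round 1 (the buyer proposes): the seller can get 345.4032 next round, worth 0.86 × 345.4032 = 297.046752 now; the buyer offers that and keeps 202.953248.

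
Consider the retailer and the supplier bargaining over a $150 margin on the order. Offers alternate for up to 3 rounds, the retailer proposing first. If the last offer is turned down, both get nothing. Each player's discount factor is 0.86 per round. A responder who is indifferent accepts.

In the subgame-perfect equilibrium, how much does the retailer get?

Round 3 (the retailer proposes): rejection yields 0 for the supplier; the retailer offers 0 and keeps 150.
Round 2 (the supplier proposes): the retailer can get 150 next round, worth 0.86 × 150 = 129 now; the supplier offers that and keeps 21.
Round 1 (the retailer proposes): the supplier can get 21 next round, worth 0.86 × 21 = 18.06 now; the retailer offers that and keeps 131.94.

131.94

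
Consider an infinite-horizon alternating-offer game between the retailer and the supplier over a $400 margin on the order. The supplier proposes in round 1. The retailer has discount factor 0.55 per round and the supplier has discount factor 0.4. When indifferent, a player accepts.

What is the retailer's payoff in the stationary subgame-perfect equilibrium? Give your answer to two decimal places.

When the supplier proposes, the retailer accepts any offer worth at least 0.55 times what the retailer would get by proposing next round; and vice versa.
This gives x = 400 − 0.55y and y = 400 − 0.4x, where x and y are each side's share when it proposes.
Hence (1 − 0.55·0.4)x = 400(1 − 0.55), i.e. 0.78·x = 180.
x ≈ 230.7692; the retailer's share is 400 − x ≈ 169.2308.

169.23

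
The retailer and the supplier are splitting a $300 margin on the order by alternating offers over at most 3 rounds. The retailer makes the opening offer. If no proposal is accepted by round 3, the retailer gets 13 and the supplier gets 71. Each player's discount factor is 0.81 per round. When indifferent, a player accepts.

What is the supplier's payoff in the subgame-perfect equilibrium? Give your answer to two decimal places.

By backward induction:
Round 3 (the retailer proposes): the supplier gets 71 if talks fail, so the retailer offers 71 and keeps 229.
Round 2 (the supplier proposes): the retailer can get 229 next round, worth 0.81 × 229 = 185.49 now. The supplier offers 185.49 and keeps 300 − 185.49 = 114.51.
Round 1 (the retailer proposes): the supplier can get 114.51 next round, worth 0.81 × 114.51 = 92.7531 now; the retailer offers that and keeps 207.2469.

92.75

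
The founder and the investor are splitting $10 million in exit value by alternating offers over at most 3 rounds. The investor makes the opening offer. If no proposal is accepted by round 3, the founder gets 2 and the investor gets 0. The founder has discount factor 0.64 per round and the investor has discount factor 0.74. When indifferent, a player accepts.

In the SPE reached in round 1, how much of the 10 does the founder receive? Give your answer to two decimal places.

2.61

Round 3 (the investor proposes): the founder gets 2 if talks fail, so the investor offers 2 and keeps 8.
Round 2 (the founder proposes): the investor can get 8 next round, worth 0.74 × 8 = 5.92 now. The founder offers 5.92 and keeps 10 − 5.92 = 4.08.
Round 1 (the investor proposes): the founder can get 4.08 next round, worth 0.64 × 4.08 = 2.6112 now; the investor offers that and keeps 7.3888.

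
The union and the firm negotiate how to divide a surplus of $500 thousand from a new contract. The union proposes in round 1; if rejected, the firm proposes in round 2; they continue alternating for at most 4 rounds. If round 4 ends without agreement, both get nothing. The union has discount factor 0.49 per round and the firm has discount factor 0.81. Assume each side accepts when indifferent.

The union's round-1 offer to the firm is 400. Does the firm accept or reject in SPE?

Round 4 (the firm proposes): the union will accept anything ≥ 0, so the firm offers 0 and keeps 500.
Round 3 (the union proposes): the firm can get 500 next round, worth 0.81 × 500 = 405 now, so the union offers 405, keeping 95.
Round 2 (the firm proposes): the union can get 95 next round, worth 0.49 × 95 = 46.55 now. The firm offers 46.55 and keeps 500 − 46.55 = 453.45.
So by rejecting in round 1, the firm gets 453.45 next round, worth 0.81 × 453.45 = 367.2945 now.
Offer 400 ≥ 367.2945, so the firm accepts.

Accept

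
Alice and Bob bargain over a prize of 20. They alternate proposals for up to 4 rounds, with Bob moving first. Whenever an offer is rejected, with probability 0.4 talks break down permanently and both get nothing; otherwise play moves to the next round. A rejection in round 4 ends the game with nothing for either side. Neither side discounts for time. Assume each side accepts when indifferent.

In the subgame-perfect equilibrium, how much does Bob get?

10.88

Round 4 (Alice proposes): rejection yields 0 for Bob; Alice offers 0 and keeps 20.
Round 3 (Bob proposes): rejecting gives Alice an expected 0.6 × 20 = 12; Bob offers that and keeps 8.
Round 2 (Alice proposes): rejecting gives Bob an expected 0.6 × 8 = 4.8, so Alice offers 4.8, keeping 15.2.
Round 1 (Bob proposes): rejecting gives Alice an expected 0.6 × 15.2 = 9.12. Bob offers 9.12 and keeps 20 − 9.12 = 10.88.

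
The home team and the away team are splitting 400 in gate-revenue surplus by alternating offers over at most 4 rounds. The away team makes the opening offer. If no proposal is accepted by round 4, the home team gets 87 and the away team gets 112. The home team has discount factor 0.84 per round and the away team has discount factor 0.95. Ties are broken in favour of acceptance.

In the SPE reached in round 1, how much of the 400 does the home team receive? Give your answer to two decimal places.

By backward induction:
Round 4 (the home team proposes): the away team gets 112 if talks fail, so the home team offers 112 and keeps 288.
Round 3 (the away team proposes): the home team can get 288 next round, worth 0.84 × 288 = 241.92 now; the away team offers that and keeps 158.08.
Round 2 (the home team proposes): the away team can get 158.08 next round, worth 0.95 × 158.08 = 150.176 now; the home team offers that and keeps 249.824.
Round 1 (the away team proposes): the home team can get 249.824 next round, worth 0.84 × 249.824 = 209.85216 now. The away team offers 209.85216 and keeps 400 − 209.85216 = 190.14784.

209.85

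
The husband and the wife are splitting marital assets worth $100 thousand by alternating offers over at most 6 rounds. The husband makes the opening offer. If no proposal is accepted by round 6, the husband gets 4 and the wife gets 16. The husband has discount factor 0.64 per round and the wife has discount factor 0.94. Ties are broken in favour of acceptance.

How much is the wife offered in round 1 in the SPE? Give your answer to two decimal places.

Round 6 (the wife proposes): the husband gets 4 if talks fail, so the wife offers 4 and keeps 96.
Round 5 (the husband proposes): the wife can get 96 next round, worth 0.94 × 96 = 90.24 now, so the husband offers 90.24, keeping 9.76.
Round 4 (the wife proposes): the husband can get 9.76 next round, worth 0.64 × 9.76 = 6.2464 now, so the wife offers 6.2464, keeping 93.7536.
Round 3 (the husband proposes): the wife can get 93.7536 next round, worth 0.94 × 93.7536 = 88.128384 now, so the husband offers 88.128384, keeping 11.871616.
Round 2 (the wife proposes): the husband can get 11.871616 next round, worth 0.64 × 11.871616 = 7.59783424 now. The wife offers 7.59783424 and keeps 100 − 7.59783424 = 92.40216576.
Round 1 (the husband proposes): the wife can get 92.40216576 next round, worth 0.94 × 92.40216576 = 86.8580358144 now. The husband offers 86.8580358144 and keeps 100 − 86.8580358144 = 13.1419641856.

86.86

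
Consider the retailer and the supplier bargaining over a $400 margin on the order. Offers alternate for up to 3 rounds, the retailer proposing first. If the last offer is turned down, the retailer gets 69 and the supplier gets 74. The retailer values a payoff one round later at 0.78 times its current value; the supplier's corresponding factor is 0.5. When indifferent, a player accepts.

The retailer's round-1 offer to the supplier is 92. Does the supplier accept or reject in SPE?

Accept

Work out the supplier's continuation value if the offer is rejected.
Round 3 (the retailer proposes): the supplier gets 74 if talks fail, so the retailer offers 74 and keeps 326.
Round 2 (the supplier proposes): the retailer can get 326 next round, worth 0.78 × 326 = 254.28 now, so the supplier offers 254.28, keeping 145.72.
So by rejecting in round 1, the supplier gets 145.72 next round, worth 0.5 × 145.72 = 72.86 now.
Offer 92 ≥ 72.86, so the supplier accepts.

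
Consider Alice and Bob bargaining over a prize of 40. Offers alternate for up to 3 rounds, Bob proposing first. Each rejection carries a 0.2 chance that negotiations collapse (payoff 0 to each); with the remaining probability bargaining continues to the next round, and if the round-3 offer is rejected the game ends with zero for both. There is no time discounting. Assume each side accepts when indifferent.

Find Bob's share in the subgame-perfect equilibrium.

33.6

Round 3 (Bob proposes): rejection yields 0 for Alice; Bob offers 0 and keeps 40.
Round 2 (Alice proposes): rejecting gives Bob an expected 0.8 × 40 = 32, so Alice offers 32, keeping 8.
Round 1 (Bob proposes): rejecting gives Alice an expected 0.8 × 8 = 6.4, so Bob offers 6.4, keeping 33.6.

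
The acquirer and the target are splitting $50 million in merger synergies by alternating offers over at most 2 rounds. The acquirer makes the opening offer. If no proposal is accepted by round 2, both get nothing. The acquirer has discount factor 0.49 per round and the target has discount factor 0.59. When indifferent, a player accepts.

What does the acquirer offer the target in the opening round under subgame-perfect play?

29.5

Round 2 (the target proposes): the acquirer will accept anything ≥ 0, so the target offers 0 and keeps 50.
Round 1 (the acquirer proposes): the target can get 50 next round, worth 0.59 × 50 = 29.5 now; the acquirer offers that and keeps 20.5.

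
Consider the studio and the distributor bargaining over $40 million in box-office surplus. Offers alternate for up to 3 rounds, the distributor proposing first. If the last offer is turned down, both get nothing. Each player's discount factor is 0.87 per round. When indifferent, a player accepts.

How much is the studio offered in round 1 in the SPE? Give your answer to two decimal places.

4.52

Round 3 (the distributor proposes): the studio will accept anything ≥ 0, so the distributor offers 0 and keeps 40.
Round 2 (the studio proposes): the distributor can get 40 next round, worth 0.87 × 40 = 34.8 now; the studio offers that and keeps 5.2.
Round 1 (the distributor proposes): the studio can get 5.2 next round, worth 0.87 × 5.2 = 4.524 now; the distributor offers that and keeps 35.476.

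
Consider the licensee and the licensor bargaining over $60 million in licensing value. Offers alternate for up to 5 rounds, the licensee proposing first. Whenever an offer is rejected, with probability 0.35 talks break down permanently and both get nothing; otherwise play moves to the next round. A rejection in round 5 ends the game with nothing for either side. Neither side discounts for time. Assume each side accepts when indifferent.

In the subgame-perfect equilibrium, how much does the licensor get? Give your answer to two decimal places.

By backward induction:
Round 5 (the licensee proposes): rejection yields 0 for the licensor; the licensee offers 0 and keeps 60.
Round 4 (the licensor proposes): rejecting gives the licensee an expected 0.65 × 60 = 39; the licensor offers that and keeps 21.
Round 3 (the licensee proposes): rejecting gives the licensor an expected 0.65 × 21 = 13.65. The licensee offers 13.65 and keeps 60 − 13.65 = 46.35.
Round 2 (the licensor proposes): rejecting gives the licensee an expected 0.65 × 46.35 = 30.1275, so the licensor offers 30.1275, keeping 29.8725.
Round 1 (the licensee proposes): rejecting gives the licensor an expected 0.65 × 29.8725 = 19.417125. The licensee offers 19.417125 and keeps 60 − 19.417125 = 40.582875.

19.42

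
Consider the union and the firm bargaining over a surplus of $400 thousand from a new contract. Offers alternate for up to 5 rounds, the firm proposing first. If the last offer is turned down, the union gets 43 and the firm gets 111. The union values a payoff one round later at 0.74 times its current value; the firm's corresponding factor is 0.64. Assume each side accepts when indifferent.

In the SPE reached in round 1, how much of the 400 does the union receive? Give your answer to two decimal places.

Round 5 (the firm proposes): the union gets 43 if talks fail, so the firm offers 43 and keeps 357.
Round 4 (the union proposes): the firm can get 357 next round, worth 0.64 × 357 = 228.48 now. The union offers 228.48 and keeps 400 − 228.48 = 171.52.
Round 3 (the firm proposes): the union can get 171.52 next round, worth 0.74 × 171.52 = 126.9248 now; the firm offers that and keeps 273.0752.
Round 2 (the union proposes): the firm can get 273.0752 next round, worth 0.64 × 273.0752 = 174.768128 now, so the union offers 174.768128, keeping 225.231872.
Round 1 (the firm proposes): the union can get 225.231872 next round, worth 0.74 × 225.231872 = 166.67158528 now. The firm offers 166.67158528 and keeps 400 − 166.67158528 = 233.32841472.

166.67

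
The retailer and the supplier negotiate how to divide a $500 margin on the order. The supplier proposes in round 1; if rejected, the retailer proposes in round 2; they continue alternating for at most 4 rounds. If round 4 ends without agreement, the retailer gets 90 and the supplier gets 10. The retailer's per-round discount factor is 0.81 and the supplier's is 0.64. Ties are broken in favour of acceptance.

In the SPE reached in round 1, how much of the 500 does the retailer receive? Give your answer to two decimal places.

Round 4 (the retailer proposes): the supplier gets 10 if talks fail, so the retailer offers 10 and keeps 490.
Round 3 (the supplier proposes): the retailer can get 490 next round, worth 0.81 × 490 = 396.9 now. The supplier offers 396.9 and keeps 500 − 396.9 = 103.1.
Round 2 (the retailer proposes): the supplier can get 103.1 next round, worth 0.64 × 103.1 = 65.984 now, so the retailer offers 65.984, keeping 434.016.
Round 1 (the supplier proposes): the retailer can get 434.016 next round, worth 0.81 × 434.016 = 351.55296 now, so the supplier offers 351.55296, keeping 148.44704.

351.55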